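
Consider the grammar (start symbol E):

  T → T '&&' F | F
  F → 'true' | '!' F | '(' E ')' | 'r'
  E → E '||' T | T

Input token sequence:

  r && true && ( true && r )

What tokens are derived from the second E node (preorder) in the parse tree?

[E [T [T [T [F r]] && [F true]] && [F ( [E [T [T [F true]] && [F r]]] )]]]

true && r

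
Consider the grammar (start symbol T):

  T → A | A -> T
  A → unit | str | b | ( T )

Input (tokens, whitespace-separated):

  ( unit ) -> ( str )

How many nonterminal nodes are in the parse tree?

[T [A ( [T [A unit]] )] -> [T [A ( [T [A str]] )]]]

8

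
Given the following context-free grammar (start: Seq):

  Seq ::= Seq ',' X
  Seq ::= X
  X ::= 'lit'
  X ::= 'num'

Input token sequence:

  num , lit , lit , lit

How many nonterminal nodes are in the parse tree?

[Seq [Seq [Seq [Seq [X num]] , [X lit]] , [X lit]] , [X lit]]

8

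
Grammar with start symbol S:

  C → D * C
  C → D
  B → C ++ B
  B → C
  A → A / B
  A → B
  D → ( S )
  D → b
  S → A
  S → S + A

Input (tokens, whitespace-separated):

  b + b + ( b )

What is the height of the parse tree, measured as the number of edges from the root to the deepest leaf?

[S [S [S [A [B [C [D b]]]]] + [A [B [C [D b]]]]] + [A [B [C [D ( [S [A [B [C [D b]]]]] )]]]]]

10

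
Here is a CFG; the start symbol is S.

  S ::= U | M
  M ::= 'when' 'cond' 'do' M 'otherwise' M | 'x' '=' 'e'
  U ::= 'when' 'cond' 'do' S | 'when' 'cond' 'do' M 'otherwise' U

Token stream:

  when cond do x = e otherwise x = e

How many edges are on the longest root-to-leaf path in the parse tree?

[S [M when cond do [M x = e] otherwise [M x = e]]]

3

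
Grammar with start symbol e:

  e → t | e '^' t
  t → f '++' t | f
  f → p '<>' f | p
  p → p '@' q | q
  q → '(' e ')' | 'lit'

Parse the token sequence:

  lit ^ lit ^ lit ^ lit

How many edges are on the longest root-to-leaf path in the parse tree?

8

[e [e [e [e [t [f [p [q lit]]]]] ^ [t [f [p [q lit]]]]] ^ [t [f [p [q lit]]]]] ^ [t [f [p [q lit]]]]]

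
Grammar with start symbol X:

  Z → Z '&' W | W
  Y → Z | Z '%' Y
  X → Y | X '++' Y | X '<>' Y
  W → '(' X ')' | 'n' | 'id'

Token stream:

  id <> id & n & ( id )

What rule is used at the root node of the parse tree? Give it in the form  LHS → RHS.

[X [X [Y [Z [W id]]]] <> [Y [Z [Z [Z [W id]] & [W n]] & [W ( [X [Y [Z [W id]]]] )]]]]

X → X '<>' Y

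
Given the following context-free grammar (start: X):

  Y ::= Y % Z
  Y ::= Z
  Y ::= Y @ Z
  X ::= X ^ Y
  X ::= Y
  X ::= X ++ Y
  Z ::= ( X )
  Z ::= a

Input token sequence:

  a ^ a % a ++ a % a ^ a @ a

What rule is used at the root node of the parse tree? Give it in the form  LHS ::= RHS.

[X [X [X [X [Y [Z a]]] ^ [Y [Y [Z a]] % [Z a]]] ++ [Y [Y [Z a]] % [Z a]]] ^ [Y [Y [Z a]] @ [Z a]]]

X ::= X ^ Y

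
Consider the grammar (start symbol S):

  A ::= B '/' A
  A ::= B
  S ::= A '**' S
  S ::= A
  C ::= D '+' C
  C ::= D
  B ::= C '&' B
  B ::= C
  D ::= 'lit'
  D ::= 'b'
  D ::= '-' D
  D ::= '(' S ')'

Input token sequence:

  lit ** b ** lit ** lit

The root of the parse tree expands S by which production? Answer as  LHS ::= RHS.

[S [A [B [C [D lit]]]] ** [S [A [B [C [D b]]]] ** [S [A [B [C [D lit]]]] ** [S [A [B [C [D lit]]]]]]]]

S ::= A '**' S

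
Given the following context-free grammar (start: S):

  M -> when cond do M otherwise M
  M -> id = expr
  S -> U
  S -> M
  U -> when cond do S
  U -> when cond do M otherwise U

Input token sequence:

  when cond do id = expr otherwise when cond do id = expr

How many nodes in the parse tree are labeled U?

2

[S [U when cond do [M id = expr] otherwise [U when cond do [S [M id = expr]]]]]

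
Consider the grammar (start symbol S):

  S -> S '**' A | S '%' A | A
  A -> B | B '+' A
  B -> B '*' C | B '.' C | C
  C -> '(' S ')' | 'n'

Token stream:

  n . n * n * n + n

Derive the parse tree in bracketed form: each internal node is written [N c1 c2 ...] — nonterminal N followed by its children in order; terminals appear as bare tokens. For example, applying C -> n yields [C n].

[S [A [B [B [B [B [C n]] . [C n]] * [C n]] * [C n]] + [A [B [C n]]]]]

S
A
B + A
B * C + A
B * C * C + A
B . C * C * C + A
C . C * C * C + A
n . C * C * C + A
n . n * C * C + A
n . n * n * C + A
n . n * n * n + A
n . n * n * n + B
n . n * n * n + C
n . n * n * n + n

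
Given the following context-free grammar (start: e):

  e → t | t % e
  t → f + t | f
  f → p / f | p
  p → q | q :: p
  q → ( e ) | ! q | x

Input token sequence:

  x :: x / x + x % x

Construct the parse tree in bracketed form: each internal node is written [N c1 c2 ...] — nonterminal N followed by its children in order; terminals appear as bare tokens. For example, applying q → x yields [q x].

e
t % e
f + t % e
p / f + t % e
q :: p / f + t % e
x :: p / f + t % e
x :: q / f + t % e
x :: x / f + t % e
x :: x / p + t % e
x :: x / q + t % e
x :: x / x + t % e
x :: x / x + f % e
x :: x / x + p % e
x :: x / x + q % e
x :: x / x + x % e
x :: x / x + x % t
x :: x / x + x % f
x :: x / x + x % p
x :: x / x + x % q
x :: x / x + x % x

[e [t [f [p [q x] :: [p [q x]]] / [f [p [q x]]]] + [t [f [p [q x]]]]] % [e [t [f [p [q x]]]]]]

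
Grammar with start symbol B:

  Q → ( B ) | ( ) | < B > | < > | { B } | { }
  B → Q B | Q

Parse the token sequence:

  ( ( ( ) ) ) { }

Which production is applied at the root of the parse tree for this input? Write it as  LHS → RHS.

B → Q B

[B [Q ( [B [Q ( [B [Q ( )]] )]] )] [B [Q { }]]]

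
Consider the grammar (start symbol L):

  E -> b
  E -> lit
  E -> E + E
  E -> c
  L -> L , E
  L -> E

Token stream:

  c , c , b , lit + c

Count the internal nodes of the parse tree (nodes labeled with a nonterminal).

10

[L [L [L [L [E c]] , [E c]] , [E b]] , [E [E lit] + [E c]]]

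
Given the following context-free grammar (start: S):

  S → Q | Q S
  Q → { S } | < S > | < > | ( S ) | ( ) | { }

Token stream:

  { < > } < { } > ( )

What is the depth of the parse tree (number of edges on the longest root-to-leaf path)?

5

[S [Q { [S [Q < >]] }] [S [Q < [S [Q { }]] >] [S [Q ( )]]]]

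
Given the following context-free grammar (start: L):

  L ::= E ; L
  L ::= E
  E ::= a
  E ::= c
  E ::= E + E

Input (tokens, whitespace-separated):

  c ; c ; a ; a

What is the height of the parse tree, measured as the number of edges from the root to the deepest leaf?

[L [E c] ; [L [E c] ; [L [E a] ; [L [E a]]]]]

5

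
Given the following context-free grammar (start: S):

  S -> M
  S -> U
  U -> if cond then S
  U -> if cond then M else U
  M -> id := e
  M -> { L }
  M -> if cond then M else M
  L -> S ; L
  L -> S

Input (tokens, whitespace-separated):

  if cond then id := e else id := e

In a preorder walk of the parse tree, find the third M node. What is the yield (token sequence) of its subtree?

[S [M if cond then [M id := e] else [M id := e]]]

id := e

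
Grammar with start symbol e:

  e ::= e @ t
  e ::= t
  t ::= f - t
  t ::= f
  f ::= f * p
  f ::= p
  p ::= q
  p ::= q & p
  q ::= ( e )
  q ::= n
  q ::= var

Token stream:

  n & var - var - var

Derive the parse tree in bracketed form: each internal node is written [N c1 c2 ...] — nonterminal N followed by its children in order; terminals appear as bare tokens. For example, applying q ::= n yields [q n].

e
t
f - t
p - t
q & p - t
n & p - t
n & q - t
n & var - t
n & var - f - t
n & var - p - t
n & var - q - t
n & var - var - t
n & var - var - f
n & var - var - p
n & var - var - q
n & var - var - var

[e [t [f [p [q n] & [p [q var]]]] - [t [f [p [q var]]] - [t [f [p [q var]]]]]]]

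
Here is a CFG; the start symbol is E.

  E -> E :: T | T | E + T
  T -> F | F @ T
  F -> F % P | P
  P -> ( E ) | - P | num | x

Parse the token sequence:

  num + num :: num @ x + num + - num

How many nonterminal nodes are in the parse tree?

24

[E [E [E [E [E [T [F [P num]]]] + [T [F [P num]]]] :: [T [F [P num]] @ [T [F [P x]]]]] + [T [F [P num]]]] + [T [F [P - [P num]]]]]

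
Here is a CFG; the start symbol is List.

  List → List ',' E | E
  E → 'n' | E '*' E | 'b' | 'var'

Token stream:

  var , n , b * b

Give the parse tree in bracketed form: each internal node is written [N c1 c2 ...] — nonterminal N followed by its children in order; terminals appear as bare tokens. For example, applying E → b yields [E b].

[List [List [List [E var]] , [E n]] , [E [E b] * [E b]]]

List
List , E
List , E , E
E , E , E
var , E , E
var , n , E
var , n , E * E
var , n , b * E
var , n , b * b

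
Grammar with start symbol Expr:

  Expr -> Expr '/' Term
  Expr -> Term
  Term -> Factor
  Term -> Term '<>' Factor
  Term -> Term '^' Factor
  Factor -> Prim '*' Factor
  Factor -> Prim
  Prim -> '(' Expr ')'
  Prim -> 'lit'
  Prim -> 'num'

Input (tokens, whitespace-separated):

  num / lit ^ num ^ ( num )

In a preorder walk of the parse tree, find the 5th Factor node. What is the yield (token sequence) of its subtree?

[Expr [Expr [Term [Factor [Prim num]]]] / [Term [Term [Term [Factor [Prim lit]]] ^ [Factor [Prim num]]] ^ [Factor [Prim ( [Expr [Term [Factor [Prim num]]]] )]]]]

num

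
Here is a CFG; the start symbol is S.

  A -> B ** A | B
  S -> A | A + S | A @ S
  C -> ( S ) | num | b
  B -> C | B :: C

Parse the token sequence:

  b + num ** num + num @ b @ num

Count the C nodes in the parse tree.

6

[S [A [B [C b]]] + [S [A [B [C num]] ** [A [B [C num]]]] + [S [A [B [C num]]] @ [S [A [B [C b]]] @ [S [A [B [C num]]]]]]]]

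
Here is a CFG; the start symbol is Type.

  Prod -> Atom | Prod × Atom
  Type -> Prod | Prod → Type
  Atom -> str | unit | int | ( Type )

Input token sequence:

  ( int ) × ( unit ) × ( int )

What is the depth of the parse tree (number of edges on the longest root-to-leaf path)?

[Type [Prod [Prod [Prod [Atom ( [Type [Prod [Atom int]]] )]] × [Atom ( [Type [Prod [Atom unit]]] )]] × [Atom ( [Type [Prod [Atom int]]] )]]]

8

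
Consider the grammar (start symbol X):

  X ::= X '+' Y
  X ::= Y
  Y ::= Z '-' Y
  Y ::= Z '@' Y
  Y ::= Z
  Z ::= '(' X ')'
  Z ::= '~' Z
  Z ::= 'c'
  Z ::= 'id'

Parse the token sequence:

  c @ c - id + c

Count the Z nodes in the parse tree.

4

[X [X [Y [Z c] @ [Y [Z c] - [Y [Z id]]]]] + [Y [Z c]]]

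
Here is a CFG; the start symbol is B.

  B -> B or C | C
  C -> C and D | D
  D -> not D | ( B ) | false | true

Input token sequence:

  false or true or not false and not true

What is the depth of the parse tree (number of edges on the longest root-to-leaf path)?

5

[B [B [B [C [D false]]] or [C [D true]]] or [C [C [D not [D false]]] and [D not [D true]]]]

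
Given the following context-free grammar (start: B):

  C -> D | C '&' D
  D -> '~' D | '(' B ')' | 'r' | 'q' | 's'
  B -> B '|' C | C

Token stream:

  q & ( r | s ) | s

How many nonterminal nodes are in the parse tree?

[B [B [C [C [D q]] & [D ( [B [B [C [D r]]] | [C [D s]]] )]]] | [C [D s]]]

14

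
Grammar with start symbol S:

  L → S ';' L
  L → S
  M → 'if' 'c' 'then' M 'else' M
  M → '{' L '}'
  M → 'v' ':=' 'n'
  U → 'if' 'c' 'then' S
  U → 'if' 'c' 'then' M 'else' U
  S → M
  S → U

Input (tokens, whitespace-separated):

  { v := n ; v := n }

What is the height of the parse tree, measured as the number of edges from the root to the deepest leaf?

[S [M { [L [S [M v := n]] ; [L [S [M v := n]]]] }]]

6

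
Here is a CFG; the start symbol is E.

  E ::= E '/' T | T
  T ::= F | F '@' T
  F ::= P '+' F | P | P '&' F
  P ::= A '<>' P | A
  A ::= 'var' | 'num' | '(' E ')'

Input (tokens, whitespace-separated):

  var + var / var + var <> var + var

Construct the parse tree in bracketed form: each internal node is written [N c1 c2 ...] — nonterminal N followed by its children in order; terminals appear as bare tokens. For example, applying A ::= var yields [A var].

[E [E [T [F [P [A var]] + [F [P [A var]]]]]] / [T [F [P [A var]] + [F [P [A var] <> [P [A var]]] + [F [P [A var]]]]]]]

E
E / T
T / T
F / T
P + F / T
A + F / T
var + F / T
var + P / T
var + A / T
var + var / T
var + var / F
var + var / P + F
var + var / A + F
var + var / var + F
var + var / var + P + F
var + var / var + A <> P + F
var + var / var + var <> P + F
var + var / var + var <> A + F
var + var / var + var <> var + F
var + var / var + var <> var + P
var + var / var + var <> var + A
var + var / var + var <> var + var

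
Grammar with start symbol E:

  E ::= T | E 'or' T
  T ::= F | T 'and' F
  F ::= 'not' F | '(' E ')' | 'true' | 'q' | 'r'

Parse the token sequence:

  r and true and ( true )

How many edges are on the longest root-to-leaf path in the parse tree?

[E [T [T [T [F r]] and [F true]] and [F ( [E [T [F true]]] )]]]

6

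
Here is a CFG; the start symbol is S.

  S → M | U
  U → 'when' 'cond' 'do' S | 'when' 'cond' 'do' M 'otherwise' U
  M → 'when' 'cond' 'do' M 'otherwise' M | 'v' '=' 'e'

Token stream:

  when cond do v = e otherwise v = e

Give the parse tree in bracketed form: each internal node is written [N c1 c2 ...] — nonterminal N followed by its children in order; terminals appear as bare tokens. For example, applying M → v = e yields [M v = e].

[S [M when cond do [M v = e] otherwise [M v = e]]]

S
M
when cond do M otherwise M
when cond do v = e otherwise M
when cond do v = e otherwise v = e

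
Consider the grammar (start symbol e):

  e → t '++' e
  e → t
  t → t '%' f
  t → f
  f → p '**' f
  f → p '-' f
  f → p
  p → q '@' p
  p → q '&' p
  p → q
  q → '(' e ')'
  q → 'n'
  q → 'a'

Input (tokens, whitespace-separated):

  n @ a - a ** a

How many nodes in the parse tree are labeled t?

[e [t [f [p [q n] @ [p [q a]]] - [f [p [q a]] ** [f [p [q a]]]]]]]

1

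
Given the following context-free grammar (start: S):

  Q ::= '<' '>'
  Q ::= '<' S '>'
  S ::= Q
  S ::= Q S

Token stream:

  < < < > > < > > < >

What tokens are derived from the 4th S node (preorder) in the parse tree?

< >

[S [Q < [S [Q < [S [Q < >]] >] [S [Q < >]]] >] [S [Q < >]]]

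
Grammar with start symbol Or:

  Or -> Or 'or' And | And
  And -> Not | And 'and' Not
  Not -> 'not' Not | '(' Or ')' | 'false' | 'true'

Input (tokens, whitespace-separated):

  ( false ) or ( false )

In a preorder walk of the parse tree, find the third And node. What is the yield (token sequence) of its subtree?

( false )

[Or [Or [And [Not ( [Or [And [Not false]]] )]]] or [And [Not ( [Or [And [Not false]]] )]]]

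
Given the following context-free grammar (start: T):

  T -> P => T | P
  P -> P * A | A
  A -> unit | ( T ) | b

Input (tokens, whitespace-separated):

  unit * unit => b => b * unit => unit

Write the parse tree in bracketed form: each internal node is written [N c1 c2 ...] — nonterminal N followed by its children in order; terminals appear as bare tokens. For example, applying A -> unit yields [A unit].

T
P => T
P * A => T
A * A => T
unit * A => T
unit * unit => T
unit * unit => P => T
unit * unit => A => T
unit * unit => b => T
unit * unit => b => P => T
unit * unit => b => P * A => T
unit * unit => b => A * A => T
unit * unit => b => b * A => T
unit * unit => b => b * unit => T
unit * unit => b => b * unit => P
unit * unit => b => b * unit => A
unit * unit => b => b * unit => unit

[T [P [P [A unit]] * [A unit]] => [T [P [A b]] => [T [P [P [A b]] * [A unit]] => [T [P [A unit]]]]]]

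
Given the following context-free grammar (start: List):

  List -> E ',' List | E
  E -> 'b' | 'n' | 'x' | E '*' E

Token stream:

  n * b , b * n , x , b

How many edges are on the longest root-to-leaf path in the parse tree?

5

[List [E [E n] * [E b]] , [List [E [E b] * [E n]] , [List [E x] , [List [E b]]]]]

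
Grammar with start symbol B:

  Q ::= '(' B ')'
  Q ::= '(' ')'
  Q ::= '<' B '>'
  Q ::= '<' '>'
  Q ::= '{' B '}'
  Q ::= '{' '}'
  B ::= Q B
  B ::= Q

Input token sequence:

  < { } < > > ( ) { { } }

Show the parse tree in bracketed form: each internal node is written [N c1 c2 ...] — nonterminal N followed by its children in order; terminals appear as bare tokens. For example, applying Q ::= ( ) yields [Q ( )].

B
Q B
< B > B
< Q B > B
< { } B > B
< { } Q > B
< { } < > > B
< { } < > > Q B
< { } < > > ( ) B
< { } < > > ( ) Q
< { } < > > ( ) { B }
< { } < > > ( ) { Q }
< { } < > > ( ) { { } }

[B [Q < [B [Q { }] [B [Q < >]]] >] [B [Q ( )] [B [Q { [B [Q { }]] }]]]]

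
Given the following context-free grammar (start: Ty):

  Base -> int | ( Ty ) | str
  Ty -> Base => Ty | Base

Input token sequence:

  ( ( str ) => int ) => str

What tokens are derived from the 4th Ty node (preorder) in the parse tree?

[Ty [Base ( [Ty [Base ( [Ty [Base str]] )] => [Ty [Base int]]] )] => [Ty [Base str]]]

int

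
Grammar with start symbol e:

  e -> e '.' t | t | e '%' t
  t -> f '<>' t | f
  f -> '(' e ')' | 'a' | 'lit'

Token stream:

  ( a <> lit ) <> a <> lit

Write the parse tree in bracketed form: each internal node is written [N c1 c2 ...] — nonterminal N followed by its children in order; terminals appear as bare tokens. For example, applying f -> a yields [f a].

e
t
f <> t
( e ) <> t
( t ) <> t
( f <> t ) <> t
( a <> t ) <> t
( a <> f ) <> t
( a <> lit ) <> t
( a <> lit ) <> f <> t
( a <> lit ) <> a <> t
( a <> lit ) <> a <> f
( a <> lit ) <> a <> lit

[e [t [f ( [e [t [f a] <> [t [f lit]]]] )] <> [t [f a] <> [t [f lit]]]]]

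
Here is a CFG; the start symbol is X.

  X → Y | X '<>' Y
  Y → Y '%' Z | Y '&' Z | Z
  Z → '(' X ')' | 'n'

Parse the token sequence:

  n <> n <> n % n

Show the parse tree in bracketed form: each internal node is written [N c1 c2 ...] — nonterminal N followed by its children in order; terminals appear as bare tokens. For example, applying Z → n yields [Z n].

[X [X [X [Y [Z n]]] <> [Y [Z n]]] <> [Y [Y [Z n]] % [Z n]]]

X
X <> Y
X <> Y <> Y
Y <> Y <> Y
Z <> Y <> Y
n <> Y <> Y
n <> Z <> Y
n <> n <> Y
n <> n <> Y % Z
n <> n <> Z % Z
n <> n <> n % Z
n <> n <> n % n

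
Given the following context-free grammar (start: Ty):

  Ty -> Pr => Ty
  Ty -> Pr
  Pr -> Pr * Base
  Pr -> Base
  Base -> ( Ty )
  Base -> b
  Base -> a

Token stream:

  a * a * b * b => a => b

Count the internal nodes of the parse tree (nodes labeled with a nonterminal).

[Ty [Pr [Pr [Pr [Pr [Base a]] * [Base a]] * [Base b]] * [Base b]] => [Ty [Pr [Base a]] => [Ty [Pr [Base b]]]]]

15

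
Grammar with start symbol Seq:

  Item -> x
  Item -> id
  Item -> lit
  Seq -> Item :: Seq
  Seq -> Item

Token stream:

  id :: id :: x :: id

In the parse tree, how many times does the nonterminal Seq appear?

[Seq [Item id] :: [Seq [Item id] :: [Seq [Item x] :: [Seq [Item id]]]]]

4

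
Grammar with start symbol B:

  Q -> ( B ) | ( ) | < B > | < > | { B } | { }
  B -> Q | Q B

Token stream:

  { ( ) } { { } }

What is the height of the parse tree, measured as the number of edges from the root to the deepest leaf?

[B [Q { [B [Q ( )]] }] [B [Q { [B [Q { }]] }]]]

5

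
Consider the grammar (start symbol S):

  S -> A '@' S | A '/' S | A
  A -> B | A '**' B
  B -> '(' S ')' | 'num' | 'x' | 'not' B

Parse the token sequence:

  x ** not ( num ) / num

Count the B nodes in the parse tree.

5

[S [A [A [B x]] ** [B not [B ( [S [A [B num]]] )]]] / [S [A [B num]]]]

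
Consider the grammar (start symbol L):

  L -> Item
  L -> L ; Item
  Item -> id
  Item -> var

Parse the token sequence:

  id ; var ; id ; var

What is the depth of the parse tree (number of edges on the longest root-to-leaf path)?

5

[L [L [L [L [Item id]] ; [Item var]] ; [Item id]] ; [Item var]]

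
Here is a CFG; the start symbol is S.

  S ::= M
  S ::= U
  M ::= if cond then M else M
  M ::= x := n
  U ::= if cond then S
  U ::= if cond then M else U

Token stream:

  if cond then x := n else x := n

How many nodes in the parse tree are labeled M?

[S [M if cond then [M x := n] else [M x := n]]]

3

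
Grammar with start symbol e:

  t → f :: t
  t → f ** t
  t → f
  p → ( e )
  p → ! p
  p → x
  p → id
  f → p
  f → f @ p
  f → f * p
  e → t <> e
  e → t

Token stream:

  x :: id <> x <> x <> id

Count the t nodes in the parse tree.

5

[e [t [f [p x]] :: [t [f [p id]]]] <> [e [t [f [p x]]] <> [e [t [f [p x]]] <> [e [t [f [p id]]]]]]]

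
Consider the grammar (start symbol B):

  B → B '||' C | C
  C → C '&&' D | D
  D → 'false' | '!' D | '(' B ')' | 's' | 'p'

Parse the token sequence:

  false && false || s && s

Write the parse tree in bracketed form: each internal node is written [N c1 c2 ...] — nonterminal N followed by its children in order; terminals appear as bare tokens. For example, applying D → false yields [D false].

[B [B [C [C [D false]] && [D false]]] || [C [C [D s]] && [D s]]]

B
B || C
C || C
C && D || C
D && D || C
false && D || C
false && false || C
false && false || C && D
false && false || D && D
false && false || s && D
false && false || s && s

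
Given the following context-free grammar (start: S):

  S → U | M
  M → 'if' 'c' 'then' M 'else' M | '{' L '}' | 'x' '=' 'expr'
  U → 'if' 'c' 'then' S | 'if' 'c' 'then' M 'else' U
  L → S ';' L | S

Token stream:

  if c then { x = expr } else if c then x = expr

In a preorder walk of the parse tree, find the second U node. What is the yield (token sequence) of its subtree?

[S [U if c then [M { [L [S [M x = expr]]] }] else [U if c then [S [M x = expr]]]]]

if c then x = expr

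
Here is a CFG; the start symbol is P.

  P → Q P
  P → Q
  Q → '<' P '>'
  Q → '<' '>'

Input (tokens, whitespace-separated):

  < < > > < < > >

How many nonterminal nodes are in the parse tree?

8

[P [Q < [P [Q < >]] >] [P [Q < [P [Q < >]] >]]]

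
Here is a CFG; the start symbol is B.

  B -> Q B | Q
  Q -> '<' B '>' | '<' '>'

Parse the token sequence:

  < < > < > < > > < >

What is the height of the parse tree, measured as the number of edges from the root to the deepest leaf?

[B [Q < [B [Q < >] [B [Q < >] [B [Q < >]]]] >] [B [Q < >]]]

6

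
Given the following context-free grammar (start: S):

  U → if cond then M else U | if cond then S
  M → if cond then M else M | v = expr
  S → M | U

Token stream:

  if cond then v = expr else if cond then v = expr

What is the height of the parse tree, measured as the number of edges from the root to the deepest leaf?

5

[S [U if cond then [M v = expr] else [U if cond then [S [M v = expr]]]]]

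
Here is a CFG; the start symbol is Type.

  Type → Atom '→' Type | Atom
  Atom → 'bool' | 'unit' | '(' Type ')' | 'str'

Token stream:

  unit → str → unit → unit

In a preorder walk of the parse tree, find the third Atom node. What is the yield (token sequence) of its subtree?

[Type [Atom unit] → [Type [Atom str] → [Type [Atom unit] → [Type [Atom unit]]]]]

unit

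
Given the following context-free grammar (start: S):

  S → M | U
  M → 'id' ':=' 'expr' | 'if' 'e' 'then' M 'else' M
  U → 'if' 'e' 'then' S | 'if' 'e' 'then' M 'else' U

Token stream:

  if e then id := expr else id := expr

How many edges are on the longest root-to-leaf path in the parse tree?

3

[S [M if e then [M id := expr] else [M id := expr]]]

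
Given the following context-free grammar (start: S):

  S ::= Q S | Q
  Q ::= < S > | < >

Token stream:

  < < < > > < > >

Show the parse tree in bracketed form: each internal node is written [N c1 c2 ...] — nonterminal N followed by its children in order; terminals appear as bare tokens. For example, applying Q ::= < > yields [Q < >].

[S [Q < [S [Q < [S [Q < >]] >] [S [Q < >]]] >]]

S
Q
< S >
< Q S >
< < S > S >
< < Q > S >
< < < > > S >
< < < > > Q >
< < < > > < > >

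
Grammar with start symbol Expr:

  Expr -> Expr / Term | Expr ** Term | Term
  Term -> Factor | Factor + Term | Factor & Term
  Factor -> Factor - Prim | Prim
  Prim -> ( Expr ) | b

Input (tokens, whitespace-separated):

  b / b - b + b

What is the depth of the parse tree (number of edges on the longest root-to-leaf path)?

5

[Expr [Expr [Term [Factor [Prim b]]]] / [Term [Factor [Factor [Prim b]] - [Prim b]] + [Term [Factor [Prim b]]]]]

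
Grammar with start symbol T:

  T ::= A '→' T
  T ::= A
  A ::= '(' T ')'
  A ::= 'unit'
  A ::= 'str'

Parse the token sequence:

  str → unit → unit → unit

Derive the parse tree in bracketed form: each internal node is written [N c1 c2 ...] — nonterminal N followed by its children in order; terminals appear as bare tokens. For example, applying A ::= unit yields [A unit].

T
A → T
str → T
str → A → T
str → unit → T
str → unit → A → T
str → unit → unit → T
str → unit → unit → A
str → unit → unit → unit

[T [A str] → [T [A unit] → [T [A unit] → [T [A unit]]]]]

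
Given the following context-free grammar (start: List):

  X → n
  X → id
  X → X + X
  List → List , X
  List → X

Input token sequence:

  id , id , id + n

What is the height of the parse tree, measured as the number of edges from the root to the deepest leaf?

4

[List [List [List [X id]] , [X id]] , [X [X id] + [X n]]]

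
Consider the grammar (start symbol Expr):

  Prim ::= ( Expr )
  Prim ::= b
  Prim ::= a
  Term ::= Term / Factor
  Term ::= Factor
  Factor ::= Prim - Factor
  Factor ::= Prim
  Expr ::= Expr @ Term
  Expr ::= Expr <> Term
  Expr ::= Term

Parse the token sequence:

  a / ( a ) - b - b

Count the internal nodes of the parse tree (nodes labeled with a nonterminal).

[Expr [Term [Term [Factor [Prim a]]] / [Factor [Prim ( [Expr [Term [Factor [Prim a]]]] )] - [Factor [Prim b] - [Factor [Prim b]]]]]]

15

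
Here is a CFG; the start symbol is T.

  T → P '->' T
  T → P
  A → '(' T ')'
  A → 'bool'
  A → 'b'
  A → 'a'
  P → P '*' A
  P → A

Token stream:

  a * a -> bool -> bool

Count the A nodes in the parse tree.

[T [P [P [A a]] * [A a]] -> [T [P [A bool]] -> [T [P [A bool]]]]]

4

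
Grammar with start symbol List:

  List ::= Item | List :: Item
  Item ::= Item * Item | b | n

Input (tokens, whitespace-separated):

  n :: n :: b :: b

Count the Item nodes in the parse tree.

4

[List [List [List [List [Item n]] :: [Item n]] :: [Item b]] :: [Item b]]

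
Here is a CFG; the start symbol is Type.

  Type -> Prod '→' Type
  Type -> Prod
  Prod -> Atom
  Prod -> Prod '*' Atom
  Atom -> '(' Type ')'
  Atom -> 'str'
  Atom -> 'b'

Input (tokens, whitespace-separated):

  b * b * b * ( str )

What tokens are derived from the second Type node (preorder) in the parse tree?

[Type [Prod [Prod [Prod [Prod [Atom b]] * [Atom b]] * [Atom b]] * [Atom ( [Type [Prod [Atom str]]] )]]]

str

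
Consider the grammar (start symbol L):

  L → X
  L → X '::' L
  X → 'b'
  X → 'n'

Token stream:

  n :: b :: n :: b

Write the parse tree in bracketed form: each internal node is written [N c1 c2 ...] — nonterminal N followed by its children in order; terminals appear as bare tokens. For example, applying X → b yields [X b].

L
X :: L
n :: L
n :: X :: L
n :: b :: L
n :: b :: X :: L
n :: b :: n :: L
n :: b :: n :: X
n :: b :: n :: b

[L [X n] :: [L [X b] :: [L [X n] :: [L [X b]]]]]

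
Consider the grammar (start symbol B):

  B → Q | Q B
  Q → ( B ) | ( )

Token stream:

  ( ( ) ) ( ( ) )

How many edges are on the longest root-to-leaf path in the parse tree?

5

[B [Q ( [B [Q ( )]] )] [B [Q ( [B [Q ( )]] )]]]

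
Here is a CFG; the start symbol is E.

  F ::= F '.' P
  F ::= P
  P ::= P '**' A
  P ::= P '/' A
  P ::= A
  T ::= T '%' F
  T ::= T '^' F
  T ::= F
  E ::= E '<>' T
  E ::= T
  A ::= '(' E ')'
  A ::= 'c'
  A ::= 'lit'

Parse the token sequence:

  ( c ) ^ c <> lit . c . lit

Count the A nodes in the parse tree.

[E [E [T [T [F [P [A ( [E [T [F [P [A c]]]]] )]]]] ^ [F [P [A c]]]]] <> [T [F [F [F [P [A lit]]] . [P [A c]]] . [P [A lit]]]]]

6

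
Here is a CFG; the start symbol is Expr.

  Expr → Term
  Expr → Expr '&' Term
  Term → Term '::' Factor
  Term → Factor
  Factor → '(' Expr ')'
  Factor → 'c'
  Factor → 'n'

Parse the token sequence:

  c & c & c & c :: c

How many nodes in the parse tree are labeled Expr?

4

[Expr [Expr [Expr [Expr [Term [Factor c]]] & [Term [Factor c]]] & [Term [Factor c]]] & [Term [Term [Factor c]] :: [Factor c]]]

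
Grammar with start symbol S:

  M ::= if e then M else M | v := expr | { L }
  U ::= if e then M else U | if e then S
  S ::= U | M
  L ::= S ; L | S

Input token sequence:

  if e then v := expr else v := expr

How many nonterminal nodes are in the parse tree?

[S [M if e then [M v := expr] else [M v := expr]]]

4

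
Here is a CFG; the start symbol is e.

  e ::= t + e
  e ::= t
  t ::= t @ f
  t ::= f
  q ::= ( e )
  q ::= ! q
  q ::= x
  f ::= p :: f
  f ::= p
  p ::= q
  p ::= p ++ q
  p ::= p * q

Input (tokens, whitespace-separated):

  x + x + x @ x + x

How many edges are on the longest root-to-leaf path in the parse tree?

8

[e [t [f [p [q x]]]] + [e [t [f [p [q x]]]] + [e [t [t [f [p [q x]]]] @ [f [p [q x]]]] + [e [t [f [p [q x]]]]]]]]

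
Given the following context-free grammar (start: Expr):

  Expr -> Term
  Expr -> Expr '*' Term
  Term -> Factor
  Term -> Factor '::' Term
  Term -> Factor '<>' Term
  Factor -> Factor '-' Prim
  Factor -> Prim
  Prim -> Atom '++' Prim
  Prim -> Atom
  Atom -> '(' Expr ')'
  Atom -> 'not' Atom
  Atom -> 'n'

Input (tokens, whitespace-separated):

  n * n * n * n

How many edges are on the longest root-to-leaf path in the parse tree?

[Expr [Expr [Expr [Expr [Term [Factor [Prim [Atom n]]]]] * [Term [Factor [Prim [Atom n]]]]] * [Term [Factor [Prim [Atom n]]]]] * [Term [Factor [Prim [Atom n]]]]]

8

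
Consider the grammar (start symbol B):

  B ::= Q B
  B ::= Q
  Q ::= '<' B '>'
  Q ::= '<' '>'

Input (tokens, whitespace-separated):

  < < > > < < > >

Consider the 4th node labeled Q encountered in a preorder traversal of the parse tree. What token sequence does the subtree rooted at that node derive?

< >

[B [Q < [B [Q < >]] >] [B [Q < [B [Q < >]] >]]]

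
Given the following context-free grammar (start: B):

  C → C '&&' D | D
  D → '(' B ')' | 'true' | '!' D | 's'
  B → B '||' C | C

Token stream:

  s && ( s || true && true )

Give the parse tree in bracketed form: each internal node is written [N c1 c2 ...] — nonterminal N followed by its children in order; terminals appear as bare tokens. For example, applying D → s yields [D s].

[B [C [C [D s]] && [D ( [B [B [C [D s]]] || [C [C [D true]] && [D true]]] )]]]

B
C
C && D
D && D
s && D
s && ( B )
s && ( B || C )
s && ( C || C )
s && ( D || C )
s && ( s || C )
s && ( s || C && D )
s && ( s || D && D )
s && ( s || true && D )
s && ( s || true && true )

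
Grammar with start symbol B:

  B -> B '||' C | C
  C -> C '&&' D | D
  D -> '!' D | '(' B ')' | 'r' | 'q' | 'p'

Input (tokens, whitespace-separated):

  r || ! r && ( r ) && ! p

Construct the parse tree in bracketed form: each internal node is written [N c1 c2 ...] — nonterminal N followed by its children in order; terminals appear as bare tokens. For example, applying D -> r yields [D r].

[B [B [C [D r]]] || [C [C [C [D ! [D r]]] && [D ( [B [C [D r]]] )]] && [D ! [D p]]]]

B
B || C
C || C
D || C
r || C
r || C && D
r || C && D && D
r || D && D && D
r || ! D && D && D
r || ! r && D && D
r || ! r && ( B ) && D
r || ! r && ( C ) && D
r || ! r && ( D ) && D
r || ! r && ( r ) && D
r || ! r && ( r ) && ! D
r || ! r && ( r ) && ! p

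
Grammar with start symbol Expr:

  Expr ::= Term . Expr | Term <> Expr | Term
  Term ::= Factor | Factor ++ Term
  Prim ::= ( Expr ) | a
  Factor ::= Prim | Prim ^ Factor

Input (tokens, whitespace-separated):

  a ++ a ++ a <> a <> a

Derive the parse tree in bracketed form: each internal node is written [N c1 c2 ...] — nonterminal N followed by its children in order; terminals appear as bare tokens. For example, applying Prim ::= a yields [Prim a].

[Expr [Term [Factor [Prim a]] ++ [Term [Factor [Prim a]] ++ [Term [Factor [Prim a]]]]] <> [Expr [Term [Factor [Prim a]]] <> [Expr [Term [Factor [Prim a]]]]]]

Expr
Term <> Expr
Factor ++ Term <> Expr
Prim ++ Term <> Expr
a ++ Term <> Expr
a ++ Factor ++ Term <> Expr
a ++ Prim ++ Term <> Expr
a ++ a ++ Term <> Expr
a ++ a ++ Factor <> Expr
a ++ a ++ Prim <> Expr
a ++ a ++ a <> Expr
a ++ a ++ a <> Term <> Expr
a ++ a ++ a <> Factor <> Expr
a ++ a ++ a <> Prim <> Expr
a ++ a ++ a <> a <> Expr
a ++ a ++ a <> a <> Term
a ++ a ++ a <> a <> Factor
a ++ a ++ a <> a <> Prim
a ++ a ++ a <> a <> a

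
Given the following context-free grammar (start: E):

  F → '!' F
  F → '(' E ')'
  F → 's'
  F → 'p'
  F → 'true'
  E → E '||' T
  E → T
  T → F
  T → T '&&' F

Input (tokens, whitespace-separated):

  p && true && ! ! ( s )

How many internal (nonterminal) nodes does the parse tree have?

[E [T [T [T [F p]] && [F true]] && [F ! [F ! [F ( [E [T [F s]]] )]]]]]

12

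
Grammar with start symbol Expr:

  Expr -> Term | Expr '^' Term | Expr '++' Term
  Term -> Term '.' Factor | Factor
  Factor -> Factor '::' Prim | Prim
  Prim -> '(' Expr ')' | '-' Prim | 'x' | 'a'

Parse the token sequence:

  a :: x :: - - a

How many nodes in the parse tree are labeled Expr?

1

[Expr [Term [Factor [Factor [Factor [Prim a]] :: [Prim x]] :: [Prim - [Prim - [Prim a]]]]]]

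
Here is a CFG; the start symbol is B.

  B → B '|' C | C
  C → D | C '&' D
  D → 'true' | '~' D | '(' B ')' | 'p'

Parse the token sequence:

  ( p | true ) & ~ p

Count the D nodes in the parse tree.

[B [C [C [D ( [B [B [C [D p]]] | [C [D true]]] )]] & [D ~ [D p]]]]

5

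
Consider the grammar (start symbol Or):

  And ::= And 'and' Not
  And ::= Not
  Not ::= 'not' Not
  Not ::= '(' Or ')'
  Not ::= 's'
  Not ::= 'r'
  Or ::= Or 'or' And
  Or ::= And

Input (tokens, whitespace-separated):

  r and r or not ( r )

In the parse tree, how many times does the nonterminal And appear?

4

[Or [Or [And [And [Not r]] and [Not r]]] or [And [Not not [Not ( [Or [And [Not r]]] )]]]]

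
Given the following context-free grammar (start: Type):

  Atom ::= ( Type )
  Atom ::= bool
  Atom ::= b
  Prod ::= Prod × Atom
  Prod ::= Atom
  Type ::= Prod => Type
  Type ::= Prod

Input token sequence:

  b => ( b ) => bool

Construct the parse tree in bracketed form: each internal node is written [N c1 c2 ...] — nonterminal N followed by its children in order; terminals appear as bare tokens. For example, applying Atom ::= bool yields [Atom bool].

Type
Prod => Type
Atom => Type
b => Type
b => Prod => Type
b => Atom => Type
b => ( Type ) => Type
b => ( Prod ) => Type
b => ( Atom ) => Type
b => ( b ) => Type
b => ( b ) => Prod
b => ( b ) => Atom
b => ( b ) => bool

[Type [Prod [Atom b]] => [Type [Prod [Atom ( [Type [Prod [Atom b]]] )]] => [Type [Prod [Atom bool]]]]]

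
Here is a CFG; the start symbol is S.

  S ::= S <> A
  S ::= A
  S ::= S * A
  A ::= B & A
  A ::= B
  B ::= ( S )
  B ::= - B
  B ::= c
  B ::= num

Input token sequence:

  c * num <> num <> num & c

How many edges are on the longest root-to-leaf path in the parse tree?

6

[S [S [S [S [A [B c]]] * [A [B num]]] <> [A [B num]]] <> [A [B num] & [A [B c]]]]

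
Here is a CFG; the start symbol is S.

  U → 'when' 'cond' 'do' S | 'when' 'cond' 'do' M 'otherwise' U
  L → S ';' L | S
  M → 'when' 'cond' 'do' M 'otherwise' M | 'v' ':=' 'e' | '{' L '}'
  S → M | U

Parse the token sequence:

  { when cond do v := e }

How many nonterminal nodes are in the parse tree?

[S [M { [L [S [U when cond do [S [M v := e]]]]] }]]

7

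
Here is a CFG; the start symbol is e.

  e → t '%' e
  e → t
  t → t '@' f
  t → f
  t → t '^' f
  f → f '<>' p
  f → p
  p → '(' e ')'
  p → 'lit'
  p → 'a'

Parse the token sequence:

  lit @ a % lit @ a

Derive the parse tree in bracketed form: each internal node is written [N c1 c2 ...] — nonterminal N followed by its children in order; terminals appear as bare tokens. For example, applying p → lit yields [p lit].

e
t % e
t @ f % e
f @ f % e
p @ f % e
lit @ f % e
lit @ p % e
lit @ a % e
lit @ a % t
lit @ a % t @ f
lit @ a % f @ f
lit @ a % p @ f
lit @ a % lit @ f
lit @ a % lit @ p
lit @ a % lit @ a

[e [t [t [f [p lit]]] @ [f [p a]]] % [e [t [t [f [p lit]]] @ [f [p a]]]]]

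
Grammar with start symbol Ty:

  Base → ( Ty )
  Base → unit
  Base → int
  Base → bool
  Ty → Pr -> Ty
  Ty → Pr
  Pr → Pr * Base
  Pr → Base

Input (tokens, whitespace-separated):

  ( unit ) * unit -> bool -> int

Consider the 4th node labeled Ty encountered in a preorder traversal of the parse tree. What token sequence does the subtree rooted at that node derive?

int

[Ty [Pr [Pr [Base ( [Ty [Pr [Base unit]]] )]] * [Base unit]] -> [Ty [Pr [Base bool]] -> [Ty [Pr [Base int]]]]]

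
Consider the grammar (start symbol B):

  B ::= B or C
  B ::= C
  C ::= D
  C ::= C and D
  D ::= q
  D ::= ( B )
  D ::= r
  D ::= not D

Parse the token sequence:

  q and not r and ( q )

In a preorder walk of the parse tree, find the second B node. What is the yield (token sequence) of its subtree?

[B [C [C [C [D q]] and [D not [D r]]] and [D ( [B [C [D q]]] )]]]

q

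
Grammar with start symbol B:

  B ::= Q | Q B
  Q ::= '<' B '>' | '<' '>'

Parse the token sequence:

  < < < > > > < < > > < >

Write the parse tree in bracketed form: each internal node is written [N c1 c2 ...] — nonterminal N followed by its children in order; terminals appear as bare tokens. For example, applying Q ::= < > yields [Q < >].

[B [Q < [B [Q < [B [Q < >]] >]] >] [B [Q < [B [Q < >]] >] [B [Q < >]]]]

B
Q B
< B > B
< Q > B
< < B > > B
< < Q > > B
< < < > > > B
< < < > > > Q B
< < < > > > < B > B
< < < > > > < Q > B
< < < > > > < < > > B
< < < > > > < < > > Q
< < < > > > < < > > < >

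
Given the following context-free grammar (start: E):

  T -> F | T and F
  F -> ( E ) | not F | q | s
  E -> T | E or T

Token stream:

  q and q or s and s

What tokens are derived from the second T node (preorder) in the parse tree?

[E [E [T [T [F q]] and [F q]]] or [T [T [F s]] and [F s]]]

q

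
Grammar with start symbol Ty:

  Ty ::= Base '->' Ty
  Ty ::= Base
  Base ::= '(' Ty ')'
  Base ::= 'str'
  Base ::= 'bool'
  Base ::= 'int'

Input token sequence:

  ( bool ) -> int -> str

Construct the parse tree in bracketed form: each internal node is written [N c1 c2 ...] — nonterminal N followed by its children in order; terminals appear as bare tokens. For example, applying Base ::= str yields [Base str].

Ty
Base -> Ty
( Ty ) -> Ty
( Base ) -> Ty
( bool ) -> Ty
( bool ) -> Base -> Ty
( bool ) -> int -> Ty
( bool ) -> int -> Base
( bool ) -> int -> str

[Ty [Base ( [Ty [Base bool]] )] -> [Ty [Base int] -> [Ty [Base str]]]]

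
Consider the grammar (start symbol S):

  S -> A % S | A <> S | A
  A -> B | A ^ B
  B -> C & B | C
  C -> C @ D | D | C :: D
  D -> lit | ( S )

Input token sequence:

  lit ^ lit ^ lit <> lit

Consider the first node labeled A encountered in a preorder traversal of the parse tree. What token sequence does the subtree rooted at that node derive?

[S [A [A [A [B [C [D lit]]]] ^ [B [C [D lit]]]] ^ [B [C [D lit]]]] <> [S [A [B [C [D lit]]]]]]

lit ^ lit ^ lit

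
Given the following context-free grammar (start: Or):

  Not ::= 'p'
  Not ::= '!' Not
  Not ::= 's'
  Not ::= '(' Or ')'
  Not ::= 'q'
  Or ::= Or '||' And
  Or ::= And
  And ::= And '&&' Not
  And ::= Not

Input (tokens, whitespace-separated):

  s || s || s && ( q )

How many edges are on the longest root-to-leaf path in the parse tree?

[Or [Or [Or [And [Not s]]] || [And [Not s]]] || [And [And [Not s]] && [Not ( [Or [And [Not q]]] )]]]

6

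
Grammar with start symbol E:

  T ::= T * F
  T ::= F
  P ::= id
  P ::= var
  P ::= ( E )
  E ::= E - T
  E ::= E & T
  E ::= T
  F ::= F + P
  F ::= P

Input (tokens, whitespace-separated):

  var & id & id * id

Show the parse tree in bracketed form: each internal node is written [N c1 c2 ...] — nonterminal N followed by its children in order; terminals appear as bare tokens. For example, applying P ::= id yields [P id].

E
E & T
E & T & T
T & T & T
F & T & T
P & T & T
var & T & T
var & F & T
var & P & T
var & id & T
var & id & T * F
var & id & F * F
var & id & P * F
var & id & id * F
var & id & id * P
var & id & id * id

[E [E [E [T [F [P var]]]] & [T [F [P id]]]] & [T [T [F [P id]]] * [F [P id]]]]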